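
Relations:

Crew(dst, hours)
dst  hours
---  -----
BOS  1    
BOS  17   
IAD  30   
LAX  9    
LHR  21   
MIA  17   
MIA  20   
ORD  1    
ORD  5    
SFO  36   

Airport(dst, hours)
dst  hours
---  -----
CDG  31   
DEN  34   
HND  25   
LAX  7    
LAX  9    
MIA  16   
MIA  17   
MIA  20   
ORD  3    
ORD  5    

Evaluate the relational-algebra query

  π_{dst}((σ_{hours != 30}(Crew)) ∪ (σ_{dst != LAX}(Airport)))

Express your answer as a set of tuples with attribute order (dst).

{BOS, CDG, DEN, HND, LAX, LHR, MIA, ORD, SFO}

Apply σ_{hours != 30}; surviving tuples: {(BOS, 1), (BOS, 17), (LAX, 9), (LHR, 21), (MIA, 17), (MIA, 20), (ORD, 1), (ORD, 5), (SFO, 36)}
Apply σ_{dst != LAX}; surviving tuples: {(CDG, 31), (DEN, 34), (HND, 25), (MIA, 16), (MIA, 17), (MIA, 20), (ORD, 3), (ORD, 5)}
Union: {(BOS, 1), (BOS, 17), (LAX, 9), (LHR, 21), (MIA, 17), (MIA, 20), (ORD, 1), (ORD, 5), (SFO, 36)} with {(CDG, 31), (DEN, 34), (HND, 25), (MIA, 16), (MIA, 17), (MIA, 20), (ORD, 3), (ORD, 5)} → {(BOS, 1), (BOS, 17), (CDG, 31), (DEN, 34), (HND, 25), (LAX, 9), (LHR, 21), (MIA, 16), (MIA, 17), (MIA, 20), (ORD, 1), (ORD, 3), (ORD, 5), (SFO, 36)}
π_{dst} gives {BOS, CDG, DEN, HND, LAX, LHR, MIA, ORD, SFO} (5 duplicate(s) eliminated).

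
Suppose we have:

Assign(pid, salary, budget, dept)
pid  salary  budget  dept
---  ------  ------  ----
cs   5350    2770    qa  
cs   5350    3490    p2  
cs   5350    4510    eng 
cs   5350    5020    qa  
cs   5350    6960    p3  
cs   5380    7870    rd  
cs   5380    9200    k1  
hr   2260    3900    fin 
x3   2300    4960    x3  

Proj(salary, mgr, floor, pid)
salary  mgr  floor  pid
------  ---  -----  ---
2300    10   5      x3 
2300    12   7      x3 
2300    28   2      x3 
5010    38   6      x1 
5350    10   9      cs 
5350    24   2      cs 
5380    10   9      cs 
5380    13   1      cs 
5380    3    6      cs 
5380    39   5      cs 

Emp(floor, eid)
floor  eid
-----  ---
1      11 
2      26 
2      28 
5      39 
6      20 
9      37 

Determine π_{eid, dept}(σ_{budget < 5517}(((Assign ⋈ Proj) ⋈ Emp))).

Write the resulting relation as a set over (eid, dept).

Assign ⋈ Proj (natural join on pid, salary): {(cs, 5350, 2770, qa, 10, 9), (cs, 5350, 2770, qa, 24, 2), (cs, 5350, 3490, p2, 10, 9), (cs, 5350, 3490, p2, 24, 2), (cs, 5350, 4510, eng, 10, 9), (cs, 5350, 4510, eng, 24, 2), (cs, 5350, 5020, qa, 10, 9), (cs, 5350, 5020, qa, 24, 2), (cs, 5350, 6960, p3, 10, 9), (cs, 5350, 6960, p3, 24, 2), (cs, 5380, 7870, rd, 10, 9), (cs, 5380, 7870, rd, 13, 1), (cs, 5380, 7870, rd, 3, 6), (cs, 5380, 7870, rd, 39, 5), (cs, 5380, 9200, k1, 10, 9), (cs, 5380, 9200, k1, 13, 1), (cs, 5380, 9200, k1, 3, 6), (cs, 5380, 9200, k1, 39, 5), (x3, 2300, 4960, x3, 10, 5), (x3, 2300, 4960, x3, 12, 7), (x3, 2300, 4960, x3, 28, 2)}
(Assign ⋈ Proj) ⋈ Emp (natural join on floor): {(cs, 5350, 2770, qa, 10, 9, 37), (cs, 5350, 2770, qa, 24, 2, 26), (cs, 5350, 2770, qa, 24, 2, 28), (cs, 5350, 3490, p2, 10, 9, 37), (cs, 5350, 3490, p2, 24, 2, 26), (cs, 5350, 3490, p2, 24, 2, 28), (cs, 5350, 4510, eng, 10, 9, 37), (cs, 5350, 4510, eng, 24, 2, 26), (cs, 5350, 4510, eng, 24, 2, 28), (cs, 5350, 5020, qa, 10, 9, 37), (cs, 5350, 5020, qa, 24, 2, 26), (cs, 5350, 5020, qa, 24, 2, 28), (cs, 5350, 6960, p3, 10, 9, 37), (cs, 5350, 6960, p3, 24, 2, 26), (cs, 5350, 6960, p3, 24, 2, 28), (cs, 5380, 7870, rd, 10, 9, 37), (cs, 5380, 7870, rd, 13, 1, 11), (cs, 5380, 7870, rd, 3, 6, 20), (cs, 5380, 7870, rd, 39, 5, 39), (cs, 5380, 9200, k1, 10, 9, 37), (cs, 5380, 9200, k1, 13, 1, 11), (cs, 5380, 9200, k1, 3, 6, 20), (cs, 5380, 9200, k1, 39, 5, 39), (x3, 2300, 4960, x3, 10, 5, 39), (x3, 2300, 4960, x3, 28, 2, 26), (x3, 2300, 4960, x3, 28, 2, 28)}
Filtering on budget < 5517 leaves {(cs, 5350, 2770, qa, 10, 9, 37), (cs, 5350, 2770, qa, 24, 2, 26), (cs, 5350, 2770, qa, 24, 2, 28), (cs, 5350, 3490, p2, 10, 9, 37), (cs, 5350, 3490, p2, 24, 2, 26), (cs, 5350, 3490, p2, 24, 2, 28), (cs, 5350, 4510, eng, 10, 9, 37), (cs, 5350, 4510, eng, 24, 2, 26), (cs, 5350, 4510, eng, 24, 2, 28), (cs, 5350, 5020, qa, 10, 9, 37), (cs, 5350, 5020, qa, 24, 2, 26), (cs, 5350, 5020, qa, 24, 2, 28), (x3, 2300, 4960, x3, 10, 5, 39), (x3, 2300, 4960, x3, 28, 2, 26), (x3, 2300, 4960, x3, 28, 2, 28)}.
π[eid, dept]: project onto (eid, dept) (3 duplicate(s) eliminated) → {(26, eng), (26, p2), (26, qa), (26, x3), (28, eng), (28, p2), (28, qa), (28, x3), (37, eng), (37, p2), (37, qa), (39, x3)}

{(26, eng), (26, p2), (26, qa), (26, x3), (28, eng), (28, p2), (28, qa), (28, x3), (37, eng), (37, p2), (37, qa), (39, x3)}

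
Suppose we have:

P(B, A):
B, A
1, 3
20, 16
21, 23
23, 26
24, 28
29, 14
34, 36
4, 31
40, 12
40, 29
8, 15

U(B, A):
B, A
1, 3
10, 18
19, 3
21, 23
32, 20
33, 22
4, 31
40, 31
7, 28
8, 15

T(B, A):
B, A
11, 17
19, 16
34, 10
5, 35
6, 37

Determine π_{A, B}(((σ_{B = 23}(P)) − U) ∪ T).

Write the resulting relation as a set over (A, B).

σ[B = 23]: keep tuples satisfying B = 23 → {(23, 26)}
Set difference of the two operands is {(23, 26)}.
Set union of the two operands is {(11, 17), (19, 16), (23, 26), (34, 10), (5, 35), (6, 37)}.
Projecting to A, B: {(10, 34), (16, 19), (17, 11), (26, 23), (35, 5), (37, 6)}

{(10, 34), (16, 19), (17, 11), (26, 23), (35, 5), (37, 6)}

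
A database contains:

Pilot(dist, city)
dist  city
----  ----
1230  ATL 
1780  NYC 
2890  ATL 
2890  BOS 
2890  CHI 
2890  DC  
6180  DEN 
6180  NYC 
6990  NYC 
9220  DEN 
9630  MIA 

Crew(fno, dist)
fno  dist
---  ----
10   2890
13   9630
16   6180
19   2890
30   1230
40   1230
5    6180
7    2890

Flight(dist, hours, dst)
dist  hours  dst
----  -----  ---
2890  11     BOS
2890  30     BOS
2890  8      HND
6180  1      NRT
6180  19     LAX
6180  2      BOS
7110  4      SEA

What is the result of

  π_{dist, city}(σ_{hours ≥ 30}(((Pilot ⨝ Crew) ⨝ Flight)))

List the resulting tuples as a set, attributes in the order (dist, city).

{(2890, ATL), (2890, BOS), (2890, CHI), (2890, DC)}

Pilot ⋈ Crew (natural join on dist): {(1230, ATL, 30), (1230, ATL, 40), (2890, ATL, 10), (2890, ATL, 19), (2890, ATL, 7), (2890, BOS, 10), (2890, BOS, 19), (2890, BOS, 7), (2890, CHI, 10), (2890, CHI, 19), (2890, CHI, 7), (2890, DC, 10), (2890, DC, 19), (2890, DC, 7), (6180, DEN, 16), (6180, DEN, 5), (6180, NYC, 16), (6180, NYC, 5), (9630, MIA, 13)}
(Pilot ⨝ Crew) ⋈ Flight (natural join on dist): {(2890, ATL, 10, 11, BOS), (2890, ATL, 10, 30, BOS), (2890, ATL, 10, 8, HND), (2890, ATL, 19, 11, BOS), (2890, ATL, 19, 30, BOS), (2890, ATL, 19, 8, HND), (2890, ATL, 7, 11, BOS), (2890, ATL, 7, 30, BOS), (2890, ATL, 7, 8, HND), (2890, BOS, 10, 11, BOS), (2890, BOS, 10, 30, BOS), (2890, BOS, 10, 8, HND), (2890, BOS, 19, 11, BOS), (2890, BOS, 19, 30, BOS), (2890, BOS, 19, 8, HND), (2890, BOS, 7, 11, BOS), (2890, BOS, 7, 30, BOS), (2890, BOS, 7, 8, HND), (2890, CHI, 10, 11, BOS), (2890, CHI, 10, 30, BOS), (2890, CHI, 10, 8, HND), (2890, CHI, 19, 11, BOS), (2890, CHI, 19, 30, BOS), (2890, CHI, 19, 8, HND), (2890, CHI, 7, 11, BOS), (2890, CHI, 7, 30, BOS), (2890, CHI, 7, 8, HND), (2890, DC, 10, 11, BOS), (2890, DC, 10, 30, BOS), (2890, DC, 10, 8, HND), (2890, DC, 19, 11, BOS), (2890, DC, 19, 30, BOS), (2890, DC, 19, 8, HND), (2890, DC, 7, 11, BOS), (2890, DC, 7, 30, BOS), (2890, DC, 7, 8, HND), (6180, DEN, 16, 1, NRT), (6180, DEN, 16, 19, LAX), (6180, DEN, 16, 2, BOS), (6180, DEN, 5, 1, NRT), (6180, DEN, 5, 19, LAX), (6180, DEN, 5, 2, BOS), (6180, NYC, 16, 1, NRT), (6180, NYC, 16, 19, LAX), (6180, NYC, 16, 2, BOS), (6180, NYC, 5, 1, NRT), (6180, NYC, 5, 19, LAX), (6180, NYC, 5, 2, BOS)}
Filtering on hours ≥ 30 leaves {(2890, ATL, 10, 30, BOS), (2890, ATL, 19, 30, BOS), (2890, ATL, 7, 30, BOS), (2890, BOS, 10, 30, BOS), (2890, BOS, 19, 30, BOS), (2890, BOS, 7, 30, BOS), (2890, CHI, 10, 30, BOS), (2890, CHI, 19, 30, BOS), (2890, CHI, 7, 30, BOS), (2890, DC, 10, 30, BOS), (2890, DC, 19, 30, BOS), (2890, DC, 7, 30, BOS)}.
π_{dist, city} gives {(2890, ATL), (2890, BOS), (2890, CHI), (2890, DC)} (8 duplicate(s) eliminated).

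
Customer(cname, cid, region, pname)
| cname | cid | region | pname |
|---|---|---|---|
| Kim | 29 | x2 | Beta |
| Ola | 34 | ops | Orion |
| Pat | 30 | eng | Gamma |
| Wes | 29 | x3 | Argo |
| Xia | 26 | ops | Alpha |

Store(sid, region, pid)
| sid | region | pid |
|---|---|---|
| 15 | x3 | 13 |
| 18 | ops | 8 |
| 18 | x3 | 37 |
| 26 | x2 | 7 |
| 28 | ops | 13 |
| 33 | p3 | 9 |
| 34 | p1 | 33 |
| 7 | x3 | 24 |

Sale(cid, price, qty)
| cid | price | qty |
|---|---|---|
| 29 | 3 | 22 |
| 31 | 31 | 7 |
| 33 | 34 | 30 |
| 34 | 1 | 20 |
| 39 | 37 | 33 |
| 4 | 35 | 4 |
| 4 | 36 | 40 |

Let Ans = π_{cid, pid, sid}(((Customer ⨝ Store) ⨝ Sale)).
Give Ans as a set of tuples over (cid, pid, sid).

Customer ⋈ Store (natural join on region): {(Kim, 29, x2, Beta, 26, 7), (Ola, 34, ops, Orion, 18, 8), (Ola, 34, ops, Orion, 28, 13), (Wes, 29, x3, Argo, 15, 13), (Wes, 29, x3, Argo, 18, 37), (Wes, 29, x3, Argo, 7, 24), (Xia, 26, ops, Alpha, 18, 8), (Xia, 26, ops, Alpha, 28, 13)}
(Customer ⨝ Store) ⋈ Sale (natural join on cid): {(Kim, 29, x2, Beta, 26, 7, 3, 22), (Ola, 34, ops, Orion, 18, 8, 1, 20), (Ola, 34, ops, Orion, 28, 13, 1, 20), (Wes, 29, x3, Argo, 15, 13, 3, 22), (Wes, 29, x3, Argo, 18, 37, 3, 22), (Wes, 29, x3, Argo, 7, 24, 3, 22)}
Keep only column(s) cid, pid, sid: {(29, 13, 15), (29, 24, 7), (29, 37, 18), (29, 7, 26), (34, 13, 28), (34, 8, 18)}

{(29, 13, 15), (29, 24, 7), (29, 37, 18), (29, 7, 26), (34, 13, 28), (34, 8, 18)}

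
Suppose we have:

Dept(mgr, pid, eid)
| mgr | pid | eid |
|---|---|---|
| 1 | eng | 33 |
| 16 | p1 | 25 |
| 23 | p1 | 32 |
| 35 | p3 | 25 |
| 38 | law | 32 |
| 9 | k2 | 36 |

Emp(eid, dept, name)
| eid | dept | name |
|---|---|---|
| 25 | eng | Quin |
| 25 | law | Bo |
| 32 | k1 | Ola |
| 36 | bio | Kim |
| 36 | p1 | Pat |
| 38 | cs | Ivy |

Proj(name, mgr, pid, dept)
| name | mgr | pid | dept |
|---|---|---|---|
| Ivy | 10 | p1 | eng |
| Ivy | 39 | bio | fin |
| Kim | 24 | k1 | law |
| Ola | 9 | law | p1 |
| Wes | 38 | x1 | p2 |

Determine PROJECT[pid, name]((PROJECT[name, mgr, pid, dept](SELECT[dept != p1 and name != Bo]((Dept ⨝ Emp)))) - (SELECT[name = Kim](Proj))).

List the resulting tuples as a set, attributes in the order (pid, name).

Joining Dept and Emp on eid yields {(16, p1, 25, eng, Quin), (16, p1, 25, law, Bo), (23, p1, 32, k1, Ola), (35, p3, 25, eng, Quin), (35, p3, 25, law, Bo), (38, law, 32, k1, Ola), (9, k2, 36, bio, Kim), (9, k2, 36, p1, Pat)}.
Filtering on dept != p1 and name != Bo leaves {(16, p1, 25, eng, Quin), (23, p1, 32, k1, Ola), (35, p3, 25, eng, Quin), (38, law, 32, k1, Ola), (9, k2, 36, bio, Kim)}.
π[name, mgr, pid, dept]: project onto (name, mgr, pid, dept) → {(Kim, 9, k2, bio), (Ola, 23, p1, k1), (Ola, 38, law, k1), (Quin, 16, p1, eng), (Quin, 35, p3, eng)}
Filtering on name = Kim leaves {(Kim, 24, k1, law)}.
Set difference of the two operands is {(Kim, 9, k2, bio), (Ola, 23, p1, k1), (Ola, 38, law, k1), (Quin, 16, p1, eng), (Quin, 35, p3, eng)}.
π[pid, name]: project onto (pid, name) → {(k2, Kim), (law, Ola), (p1, Ola), (p1, Quin), (p3, Quin)}

{(k2, Kim), (law, Ola), (p1, Ola), (p1, Quin), (p3, Quin)}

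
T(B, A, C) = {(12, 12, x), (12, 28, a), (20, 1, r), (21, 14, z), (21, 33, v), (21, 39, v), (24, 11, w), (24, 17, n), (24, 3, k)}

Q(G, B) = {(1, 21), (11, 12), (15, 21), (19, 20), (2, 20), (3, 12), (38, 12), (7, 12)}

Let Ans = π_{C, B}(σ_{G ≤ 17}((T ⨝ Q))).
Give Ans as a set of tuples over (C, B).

T ⋈ Q (natural join on B): {(12, 12, x, 11), (12, 12, x, 3), (12, 12, x, 38), (12, 12, x, 7), (12, 28, a, 11), (12, 28, a, 3), (12, 28, a, 38), (12, 28, a, 7), (20, 1, r, 19), (20, 1, r, 2), (21, 14, z, 1), (21, 14, z, 15), (21, 33, v, 1), (21, 33, v, 15), (21, 39, v, 1), (21, 39, v, 15)}
Filtering on G ≤ 17 leaves {(12, 12, x, 11), (12, 12, x, 3), (12, 12, x, 7), (12, 28, a, 11), (12, 28, a, 3), (12, 28, a, 7), (20, 1, r, 2), (21, 14, z, 1), (21, 14, z, 15), (21, 33, v, 1), (21, 33, v, 15), (21, 39, v, 1), (21, 39, v, 15)}.
Keep only column(s) C, B (8 duplicate(s) eliminated): {(a, 12), (r, 20), (v, 21), (x, 12), (z, 21)}

{(a, 12), (r, 20), (v, 21), (x, 12), (z, 21)}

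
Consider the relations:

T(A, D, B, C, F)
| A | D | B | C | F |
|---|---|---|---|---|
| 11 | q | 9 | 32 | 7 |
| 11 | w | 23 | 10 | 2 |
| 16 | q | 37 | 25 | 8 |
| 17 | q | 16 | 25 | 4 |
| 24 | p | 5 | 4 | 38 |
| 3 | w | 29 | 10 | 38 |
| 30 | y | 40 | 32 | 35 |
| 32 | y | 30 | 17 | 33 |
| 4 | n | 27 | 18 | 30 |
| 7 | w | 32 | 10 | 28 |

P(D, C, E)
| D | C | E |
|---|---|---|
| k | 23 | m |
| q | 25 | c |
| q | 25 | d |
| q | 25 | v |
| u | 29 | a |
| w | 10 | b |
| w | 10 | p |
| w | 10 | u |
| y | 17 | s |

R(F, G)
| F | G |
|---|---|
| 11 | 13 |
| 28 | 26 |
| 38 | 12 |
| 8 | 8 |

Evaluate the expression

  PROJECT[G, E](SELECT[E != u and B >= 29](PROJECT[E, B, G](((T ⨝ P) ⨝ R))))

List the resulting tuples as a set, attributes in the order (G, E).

{(12, b), (12, p), (26, b), (26, p), (8, c), (8, d), (8, v)}

T ⋈ P (natural join on D, C): {(11, w, 23, 10, 2, b), (11, w, 23, 10, 2, p), (11, w, 23, 10, 2, u), (16, q, 37, 25, 8, c), (16, q, 37, 25, 8, d), (16, q, 37, 25, 8, v), (17, q, 16, 25, 4, c), (17, q, 16, 25, 4, d), (17, q, 16, 25, 4, v), (3, w, 29, 10, 38, b), (3, w, 29, 10, 38, p), (3, w, 29, 10, 38, u), (32, y, 30, 17, 33, s), (7, w, 32, 10, 28, b), (7, w, 32, 10, 28, p), (7, w, 32, 10, 28, u)}
(T ⨝ P) ⋈ R (natural join on F): {(16, q, 37, 25, 8, c, 8), (16, q, 37, 25, 8, d, 8), (16, q, 37, 25, 8, v, 8), (3, w, 29, 10, 38, b, 12), (3, w, 29, 10, 38, p, 12), (3, w, 29, 10, 38, u, 12), (7, w, 32, 10, 28, b, 26), (7, w, 32, 10, 28, p, 26), (7, w, 32, 10, 28, u, 26)}
Projecting to E, B, G: {(b, 29, 12), (b, 32, 26), (c, 37, 8), (d, 37, 8), (p, 29, 12), (p, 32, 26), (u, 29, 12), (u, 32, 26), (v, 37, 8)}
σ[E != u and B >= 29]: keep tuples satisfying E != u and B >= 29 → {(b, 29, 12), (b, 32, 26), (c, 37, 8), (d, 37, 8), (p, 29, 12), (p, 32, 26), (v, 37, 8)}
Projecting to G, E: {(12, b), (12, p), (26, b), (26, p), (8, c), (8, d), (8, v)}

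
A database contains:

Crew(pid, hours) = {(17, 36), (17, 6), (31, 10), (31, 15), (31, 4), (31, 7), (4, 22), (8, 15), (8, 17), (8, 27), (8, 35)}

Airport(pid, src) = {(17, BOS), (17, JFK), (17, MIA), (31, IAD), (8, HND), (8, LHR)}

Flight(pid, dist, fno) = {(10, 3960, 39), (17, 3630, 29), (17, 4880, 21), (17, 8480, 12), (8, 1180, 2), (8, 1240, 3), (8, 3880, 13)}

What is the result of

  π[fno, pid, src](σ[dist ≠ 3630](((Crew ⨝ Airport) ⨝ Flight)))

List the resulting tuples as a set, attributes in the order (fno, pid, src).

{(12, 17, BOS), (12, 17, JFK), (12, 17, MIA), (13, 8, HND), (13, 8, LHR), (2, 8, HND), (2, 8, LHR), (21, 17, BOS), (21, 17, JFK), (21, 17, MIA), (3, 8, HND), (3, 8, LHR)}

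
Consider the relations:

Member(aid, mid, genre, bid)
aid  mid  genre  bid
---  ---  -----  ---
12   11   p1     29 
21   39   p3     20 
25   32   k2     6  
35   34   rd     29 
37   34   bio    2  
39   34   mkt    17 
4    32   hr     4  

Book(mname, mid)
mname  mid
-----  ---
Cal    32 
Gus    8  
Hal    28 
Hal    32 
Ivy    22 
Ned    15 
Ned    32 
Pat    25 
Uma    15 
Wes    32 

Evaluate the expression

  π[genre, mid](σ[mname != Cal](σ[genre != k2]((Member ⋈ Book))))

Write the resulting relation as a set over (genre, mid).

{(hr, 32)}

Member ⋈ Book (natural join on mid): {(25, 32, k2, 6, Cal), (25, 32, k2, 6, Hal), (25, 32, k2, 6, Ned), (25, 32, k2, 6, Wes), (4, 32, hr, 4, Cal), (4, 32, hr, 4, Hal), (4, 32, hr, 4, Ned), (4, 32, hr, 4, Wes)}
σ[genre != k2]: keep tuples satisfying genre != k2 → {(4, 32, hr, 4, Cal), (4, 32, hr, 4, Hal), (4, 32, hr, 4, Ned), (4, 32, hr, 4, Wes)}
σ[mname != Cal]: keep tuples satisfying mname != Cal → {(4, 32, hr, 4, Hal), (4, 32, hr, 4, Ned), (4, 32, hr, 4, Wes)}
π_{genre, mid} gives {(hr, 32)} (2 duplicate(s) eliminated).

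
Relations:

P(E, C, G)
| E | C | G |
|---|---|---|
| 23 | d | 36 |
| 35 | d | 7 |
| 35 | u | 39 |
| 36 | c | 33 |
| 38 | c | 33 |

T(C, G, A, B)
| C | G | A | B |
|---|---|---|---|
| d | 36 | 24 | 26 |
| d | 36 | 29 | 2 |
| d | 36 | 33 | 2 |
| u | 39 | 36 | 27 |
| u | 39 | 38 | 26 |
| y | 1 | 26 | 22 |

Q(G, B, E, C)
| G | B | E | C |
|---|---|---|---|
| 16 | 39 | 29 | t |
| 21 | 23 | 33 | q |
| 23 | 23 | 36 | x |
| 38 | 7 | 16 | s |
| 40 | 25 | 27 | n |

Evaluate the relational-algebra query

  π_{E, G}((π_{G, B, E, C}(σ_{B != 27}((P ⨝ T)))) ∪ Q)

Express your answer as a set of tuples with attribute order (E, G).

Joining P and T on C, G yields {(23, d, 36, 24, 26), (23, d, 36, 29, 2), (23, d, 36, 33, 2), (35, u, 39, 36, 27), (35, u, 39, 38, 26)}.
σ[B != 27]: keep tuples satisfying B != 27 → {(23, d, 36, 24, 26), (23, d, 36, 29, 2), (23, d, 36, 33, 2), (35, u, 39, 38, 26)}
Keep only column(s) G, B, E, C (1 duplicate(s) eliminated): {(36, 2, 23, d), (36, 26, 23, d), (39, 26, 35, u)}
Set union of the two operands is {(16, 39, 29, t), (21, 23, 33, q), (23, 23, 36, x), (36, 2, 23, d), (36, 26, 23, d), (38, 7, 16, s), (39, 26, 35, u), (40, 25, 27, n)}.
Keep only column(s) E, G (1 duplicate(s) eliminated): {(16, 38), (23, 36), (27, 40), (29, 16), (33, 21), (35, 39), (36, 23)}

{(16, 38), (23, 36), (27, 40), (29, 16), (33, 21), (35, 39), (36, 23)}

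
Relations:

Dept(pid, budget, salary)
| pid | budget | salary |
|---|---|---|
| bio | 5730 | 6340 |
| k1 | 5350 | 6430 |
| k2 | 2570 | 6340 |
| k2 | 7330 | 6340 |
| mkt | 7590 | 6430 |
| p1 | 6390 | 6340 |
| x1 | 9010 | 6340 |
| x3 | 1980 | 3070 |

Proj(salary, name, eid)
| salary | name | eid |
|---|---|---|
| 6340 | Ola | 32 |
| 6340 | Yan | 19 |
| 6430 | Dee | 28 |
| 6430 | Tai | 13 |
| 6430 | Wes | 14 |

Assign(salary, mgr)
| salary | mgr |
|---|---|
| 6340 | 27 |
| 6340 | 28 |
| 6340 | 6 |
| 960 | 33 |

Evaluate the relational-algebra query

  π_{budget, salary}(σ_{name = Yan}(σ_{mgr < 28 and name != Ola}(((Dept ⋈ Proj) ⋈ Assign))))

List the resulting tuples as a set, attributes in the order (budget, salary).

{(2570, 6340), (5730, 6340), (6390, 6340), (7330, 6340), (9010, 6340)}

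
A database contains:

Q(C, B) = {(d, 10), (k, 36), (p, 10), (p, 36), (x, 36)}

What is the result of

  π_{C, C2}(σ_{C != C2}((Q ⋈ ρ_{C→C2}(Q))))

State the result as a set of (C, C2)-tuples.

ρ[C→C2]: schema becomes (C2, B); tuples unchanged.
Joining Q and ρ_{C→C2}(Q) on B yields {(d, 10, d), (d, 10, p), (k, 36, k), (k, 36, p), (k, 36, x), (p, 10, d), (p, 10, p), (p, 36, k), (p, 36, p), (p, 36, x), (x, 36, k), (x, 36, p), (x, 36, x)}.
Filtering on C != C2 leaves {(d, 10, p), (k, 36, p), (k, 36, x), (p, 10, d), (p, 36, k), (p, 36, x), (x, 36, k), (x, 36, p)}.
π_{C, C2} gives {(d, p), (k, p), (k, x), (p, d), (p, k), (p, x), (x, k), (x, p)}.

{(d, p), (k, p), (k, x), (p, d), (p, k), (p, x), (x, k), (x, p)}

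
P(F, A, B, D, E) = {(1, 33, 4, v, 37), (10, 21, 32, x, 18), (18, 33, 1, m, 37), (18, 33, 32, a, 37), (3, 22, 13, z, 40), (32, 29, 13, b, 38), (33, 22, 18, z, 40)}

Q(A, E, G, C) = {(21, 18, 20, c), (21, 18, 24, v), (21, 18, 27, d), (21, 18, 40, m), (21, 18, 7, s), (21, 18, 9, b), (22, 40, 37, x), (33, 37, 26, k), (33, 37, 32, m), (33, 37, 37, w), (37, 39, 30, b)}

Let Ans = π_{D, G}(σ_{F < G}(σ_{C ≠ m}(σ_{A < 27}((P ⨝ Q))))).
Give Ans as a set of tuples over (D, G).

Joining P and Q on A, E yields {(1, 33, 4, v, 37, 26, k), (1, 33, 4, v, 37, 32, m), (1, 33, 4, v, 37, 37, w), (10, 21, 32, x, 18, 20, c), (10, 21, 32, x, 18, 24, v), (10, 21, 32, x, 18, 27, d), (10, 21, 32, x, 18, 40, m), (10, 21, 32, x, 18, 7, s), (10, 21, 32, x, 18, 9, b), (18, 33, 1, m, 37, 26, k), (18, 33, 1, m, 37, 32, m), (18, 33, 1, m, 37, 37, w), (18, 33, 32, a, 37, 26, k), (18, 33, 32, a, 37, 32, m), (18, 33, 32, a, 37, 37, w), (3, 22, 13, z, 40, 37, x), (33, 22, 18, z, 40, 37, x)}.
σ[A < 27]: keep tuples satisfying A < 27 → {(10, 21, 32, x, 18, 20, c), (10, 21, 32, x, 18, 24, v), (10, 21, 32, x, 18, 27, d), (10, 21, 32, x, 18, 40, m), (10, 21, 32, x, 18, 7, s), (10, 21, 32, x, 18, 9, b), (3, 22, 13, z, 40, 37, x), (33, 22, 18, z, 40, 37, x)}
σ[C ≠ m]: keep tuples satisfying C ≠ m → {(10, 21, 32, x, 18, 20, c), (10, 21, 32, x, 18, 24, v), (10, 21, 32, x, 18, 27, d), (10, 21, 32, x, 18, 7, s), (10, 21, 32, x, 18, 9, b), (3, 22, 13, z, 40, 37, x), (33, 22, 18, z, 40, 37, x)}
σ[F < G]: keep tuples satisfying F < G → {(10, 21, 32, x, 18, 20, c), (10, 21, 32, x, 18, 24, v), (10, 21, 32, x, 18, 27, d), (3, 22, 13, z, 40, 37, x), (33, 22, 18, z, 40, 37, x)}
Projecting to D, G (1 duplicate(s) eliminated): {(x, 20), (x, 24), (x, 27), (z, 37)}

{(x, 20), (x, 24), (x, 27), (z, 37)}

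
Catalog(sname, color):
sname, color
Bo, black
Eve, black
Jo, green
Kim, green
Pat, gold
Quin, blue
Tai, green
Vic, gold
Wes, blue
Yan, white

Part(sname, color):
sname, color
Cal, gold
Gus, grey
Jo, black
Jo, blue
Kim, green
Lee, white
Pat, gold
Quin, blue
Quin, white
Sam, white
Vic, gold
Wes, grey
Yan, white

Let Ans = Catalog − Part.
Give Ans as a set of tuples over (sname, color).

Set difference of the two operands is {(Bo, black), (Eve, black), (Jo, green), (Tai, green), (Wes, blue)}.

{(Bo, black), (Eve, black), (Jo, green), (Tai, green), (Wes, blue)}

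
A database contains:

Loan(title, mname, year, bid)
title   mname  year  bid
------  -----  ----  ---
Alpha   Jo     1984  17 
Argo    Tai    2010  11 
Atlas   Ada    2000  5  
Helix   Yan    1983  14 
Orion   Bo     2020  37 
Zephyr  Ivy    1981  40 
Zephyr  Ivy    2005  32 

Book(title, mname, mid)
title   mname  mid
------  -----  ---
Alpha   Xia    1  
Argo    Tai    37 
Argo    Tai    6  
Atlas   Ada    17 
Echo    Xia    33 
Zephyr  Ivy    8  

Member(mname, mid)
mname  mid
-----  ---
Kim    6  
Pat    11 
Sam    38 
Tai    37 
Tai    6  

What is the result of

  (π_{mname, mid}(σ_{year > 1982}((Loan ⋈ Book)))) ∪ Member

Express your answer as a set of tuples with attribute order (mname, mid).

Natural join on title, mname: {(Argo, Tai, 2010, 11, 37), (Argo, Tai, 2010, 11, 6), (Atlas, Ada, 2000, 5, 17), (Zephyr, Ivy, 1981, 40, 8), (Zephyr, Ivy, 2005, 32, 8)}
Filtering on year > 1982 leaves {(Argo, Tai, 2010, 11, 37), (Argo, Tai, 2010, 11, 6), (Atlas, Ada, 2000, 5, 17), (Zephyr, Ivy, 2005, 32, 8)}.
π[mname, mid]: project onto (mname, mid) → {(Ada, 17), (Ivy, 8), (Tai, 37), (Tai, 6)}
Set union of the two operands is {(Ada, 17), (Ivy, 8), (Kim, 6), (Pat, 11), (Sam, 38), (Tai, 37), (Tai, 6)}.

{(Ada, 17), (Ivy, 8), (Kim, 6), (Pat, 11), (Sam, 38), (Tai, 37), (Tai, 6)}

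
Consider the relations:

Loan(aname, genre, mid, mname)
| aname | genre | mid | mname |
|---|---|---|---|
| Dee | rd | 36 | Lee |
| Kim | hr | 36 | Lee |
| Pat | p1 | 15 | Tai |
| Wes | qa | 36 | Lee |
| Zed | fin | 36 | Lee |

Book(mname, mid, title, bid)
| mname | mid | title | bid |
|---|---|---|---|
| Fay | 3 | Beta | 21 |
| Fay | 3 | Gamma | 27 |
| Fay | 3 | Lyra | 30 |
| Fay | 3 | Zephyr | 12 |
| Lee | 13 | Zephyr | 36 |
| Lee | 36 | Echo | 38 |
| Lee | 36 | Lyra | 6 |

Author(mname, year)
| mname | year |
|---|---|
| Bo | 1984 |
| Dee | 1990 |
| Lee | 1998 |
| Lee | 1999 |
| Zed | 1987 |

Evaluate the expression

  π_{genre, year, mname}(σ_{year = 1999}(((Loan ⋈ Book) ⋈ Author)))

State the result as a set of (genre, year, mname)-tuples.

{(fin, 1999, Lee), (hr, 1999, Lee), (qa, 1999, Lee), (rd, 1999, Lee)}

Loan ⋈ Book (natural join on mid, mname): {(Dee, rd, 36, Lee, Echo, 38), (Dee, rd, 36, Lee, Lyra, 6), (Kim, hr, 36, Lee, Echo, 38), (Kim, hr, 36, Lee, Lyra, 6), (Wes, qa, 36, Lee, Echo, 38), (Wes, qa, 36, Lee, Lyra, 6), (Zed, fin, 36, Lee, Echo, 38), (Zed, fin, 36, Lee, Lyra, 6)}
(Loan ⋈ Book) ⋈ Author (natural join on mname): {(Dee, rd, 36, Lee, Echo, 38, 1998), (Dee, rd, 36, Lee, Echo, 38, 1999), (Dee, rd, 36, Lee, Lyra, 6, 1998), (Dee, rd, 36, Lee, Lyra, 6, 1999), (Kim, hr, 36, Lee, Echo, 38, 1998), (Kim, hr, 36, Lee, Echo, 38, 1999), (Kim, hr, 36, Lee, Lyra, 6, 1998), (Kim, hr, 36, Lee, Lyra, 6, 1999), (Wes, qa, 36, Lee, Echo, 38, 1998), (Wes, qa, 36, Lee, Echo, 38, 1999), (Wes, qa, 36, Lee, Lyra, 6, 1998), (Wes, qa, 36, Lee, Lyra, 6, 1999), (Zed, fin, 36, Lee, Echo, 38, 1998), (Zed, fin, 36, Lee, Echo, 38, 1999), (Zed, fin, 36, Lee, Lyra, 6, 1998), (Zed, fin, 36, Lee, Lyra, 6, 1999)}
Filtering on year = 1999 leaves {(Dee, rd, 36, Lee, Echo, 38, 1999), (Dee, rd, 36, Lee, Lyra, 6, 1999), (Kim, hr, 36, Lee, Echo, 38, 1999), (Kim, hr, 36, Lee, Lyra, 6, 1999), (Wes, qa, 36, Lee, Echo, 38, 1999), (Wes, qa, 36, Lee, Lyra, 6, 1999), (Zed, fin, 36, Lee, Echo, 38, 1999), (Zed, fin, 36, Lee, Lyra, 6, 1999)}.
Projecting to genre, year, mname (4 duplicate(s) eliminated): {(fin, 1999, Lee), (hr, 1999, Lee), (qa, 1999, Lee), (rd, 1999, Lee)}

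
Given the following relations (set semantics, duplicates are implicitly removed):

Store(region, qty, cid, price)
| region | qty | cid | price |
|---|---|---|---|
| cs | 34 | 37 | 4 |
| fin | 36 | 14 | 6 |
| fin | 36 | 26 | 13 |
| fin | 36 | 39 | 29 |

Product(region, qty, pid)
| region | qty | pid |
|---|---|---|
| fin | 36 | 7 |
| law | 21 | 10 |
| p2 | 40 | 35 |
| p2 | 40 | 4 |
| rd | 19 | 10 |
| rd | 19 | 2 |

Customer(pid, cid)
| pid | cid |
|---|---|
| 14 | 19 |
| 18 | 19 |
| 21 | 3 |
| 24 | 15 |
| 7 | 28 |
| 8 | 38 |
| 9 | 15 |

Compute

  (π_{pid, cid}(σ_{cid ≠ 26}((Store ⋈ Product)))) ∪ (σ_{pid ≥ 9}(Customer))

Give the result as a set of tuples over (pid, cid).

Joining Store and Product on region, qty yields {(fin, 36, 14, 6, 7), (fin, 36, 26, 13, 7), (fin, 36, 39, 29, 7)}.
σ[cid ≠ 26]: keep tuples satisfying cid ≠ 26 → {(fin, 36, 14, 6, 7), (fin, 36, 39, 29, 7)}
Keep only column(s) pid, cid: {(7, 14), (7, 39)}
σ[pid ≥ 9]: keep tuples satisfying pid ≥ 9 → {(14, 19), (18, 19), (21, 3), (24, 15), (9, 15)}
Union: {(7, 14), (7, 39)} with {(14, 19), (18, 19), (21, 3), (24, 15), (9, 15)} → {(14, 19), (18, 19), (21, 3), (24, 15), (7, 14), (7, 39), (9, 15)}

{(14, 19), (18, 19), (21, 3), (24, 15), (7, 14), (7, 39), (9, 15)}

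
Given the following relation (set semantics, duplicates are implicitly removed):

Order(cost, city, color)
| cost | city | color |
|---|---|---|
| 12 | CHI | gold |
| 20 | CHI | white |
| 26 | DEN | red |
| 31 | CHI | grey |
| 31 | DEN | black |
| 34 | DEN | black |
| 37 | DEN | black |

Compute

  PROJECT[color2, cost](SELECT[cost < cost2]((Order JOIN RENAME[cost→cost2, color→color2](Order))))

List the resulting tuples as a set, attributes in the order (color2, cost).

{(black, 26), (black, 31), (black, 34), (grey, 12), (grey, 20), (white, 12)}

ρ[cost→cost2, color→color2]: schema becomes (cost2, city, color2); tuples unchanged.
Joining Order and RENAME[cost→cost2, color→color2](Order) on city yields {(12, CHI, gold, 12, gold), (12, CHI, gold, 20, white), (12, CHI, gold, 31, grey), (20, CHI, white, 12, gold), (20, CHI, white, 20, white), (20, CHI, white, 31, grey), (26, DEN, red, 26, red), (26, DEN, red, 31, black), (26, DEN, red, 34, black), (26, DEN, red, 37, black), (31, CHI, grey, 12, gold), (31, CHI, grey, 20, white), (31, CHI, grey, 31, grey), (31, DEN, black, 26, red), (31, DEN, black, 31, black), (31, DEN, black, 34, black), (31, DEN, black, 37, black), (34, DEN, black, 26, red), (34, DEN, black, 31, black), (34, DEN, black, 34, black), (34, DEN, black, 37, black), (37, DEN, black, 26, red), (37, DEN, black, 31, black), (37, DEN, black, 34, black), (37, DEN, black, 37, black)}.
Apply σ_{cost < cost2}; surviving tuples: {(12, CHI, gold, 20, white), (12, CHI, gold, 31, grey), (20, CHI, white, 31, grey), (26, DEN, red, 31, black), (26, DEN, red, 34, black), (26, DEN, red, 37, black), (31, DEN, black, 34, black), (31, DEN, black, 37, black), (34, DEN, black, 37, black)}
π_{color2, cost} gives {(black, 26), (black, 31), (black, 34), (grey, 12), (grey, 20), (white, 12)} (3 duplicate(s) eliminated).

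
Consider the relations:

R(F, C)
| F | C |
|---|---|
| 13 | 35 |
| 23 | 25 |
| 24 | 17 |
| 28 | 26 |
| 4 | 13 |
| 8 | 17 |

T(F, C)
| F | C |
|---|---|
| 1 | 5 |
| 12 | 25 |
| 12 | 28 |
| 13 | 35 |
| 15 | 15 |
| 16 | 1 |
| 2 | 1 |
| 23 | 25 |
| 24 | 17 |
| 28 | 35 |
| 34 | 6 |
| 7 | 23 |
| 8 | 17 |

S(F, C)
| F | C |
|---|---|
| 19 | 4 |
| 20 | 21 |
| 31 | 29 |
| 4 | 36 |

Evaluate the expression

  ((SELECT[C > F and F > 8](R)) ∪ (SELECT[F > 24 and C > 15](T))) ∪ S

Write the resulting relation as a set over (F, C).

Apply σ_{C > F and F > 8}; surviving tuples: {(13, 35), (23, 25)}
Apply σ_{F > 24 and C > 15}; surviving tuples: {(28, 35)}
Union: {(13, 35), (23, 25)} with {(28, 35)} → {(13, 35), (23, 25), (28, 35)}
Union: {(13, 35), (23, 25), (28, 35)} with {(19, 4), (20, 21), (31, 29), (4, 36)} → {(13, 35), (19, 4), (20, 21), (23, 25), (28, 35), (31, 29), (4, 36)}

{(13, 35), (19, 4), (20, 21), (23, 25), (28, 35), (31, 29), (4, 36)}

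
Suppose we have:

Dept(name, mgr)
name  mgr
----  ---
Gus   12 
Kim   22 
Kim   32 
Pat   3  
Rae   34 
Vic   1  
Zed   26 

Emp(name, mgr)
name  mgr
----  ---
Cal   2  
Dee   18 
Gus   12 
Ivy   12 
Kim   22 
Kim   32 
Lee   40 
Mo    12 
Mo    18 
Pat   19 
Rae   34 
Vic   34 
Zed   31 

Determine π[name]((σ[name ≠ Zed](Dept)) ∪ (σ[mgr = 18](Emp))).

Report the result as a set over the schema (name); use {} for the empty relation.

Filtering on name ≠ Zed leaves {(Gus, 12), (Kim, 22), (Kim, 32), (Pat, 3), (Rae, 34), (Vic, 1)}.
Filtering on mgr = 18 leaves {(Dee, 18), (Mo, 18)}.
Union: {(Gus, 12), (Kim, 22), (Kim, 32), (Pat, 3), (Rae, 34), (Vic, 1)} with {(Dee, 18), (Mo, 18)} → {(Dee, 18), (Gus, 12), (Kim, 22), (Kim, 32), (Mo, 18), (Pat, 3), (Rae, 34), (Vic, 1)}
Projecting to name (1 duplicate(s) eliminated): {Dee, Gus, Kim, Mo, Pat, Rae, Vic}

{Dee, Gus, Kim, Mo, Pat, Rae, Vic}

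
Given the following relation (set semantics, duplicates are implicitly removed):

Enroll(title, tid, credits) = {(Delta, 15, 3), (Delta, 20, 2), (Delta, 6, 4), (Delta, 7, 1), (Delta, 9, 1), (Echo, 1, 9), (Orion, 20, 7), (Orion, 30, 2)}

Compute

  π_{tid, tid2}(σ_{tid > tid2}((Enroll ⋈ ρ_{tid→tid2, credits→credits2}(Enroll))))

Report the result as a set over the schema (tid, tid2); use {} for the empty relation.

ρ[tid→tid2, credits→credits2]: schema becomes (title, tid2, credits2); tuples unchanged.
Joining Enroll and ρ_{tid→tid2, credits→credits2}(Enroll) on title yields {(Delta, 15, 3, 15, 3), (Delta, 15, 3, 20, 2), (Delta, 15, 3, 6, 4), (Delta, 15, 3, 7, 1), (Delta, 15, 3, 9, 1), (Delta, 20, 2, 15, 3), (Delta, 20, 2, 20, 2), (Delta, 20, 2, 6, 4), (Delta, 20, 2, 7, 1), (Delta, 20, 2, 9, 1), (Delta, 6, 4, 15, 3), (Delta, 6, 4, 20, 2), (Delta, 6, 4, 6, 4), (Delta, 6, 4, 7, 1), (Delta, 6, 4, 9, 1), (Delta, 7, 1, 15, 3), (Delta, 7, 1, 20, 2), (Delta, 7, 1, 6, 4), (Delta, 7, 1, 7, 1), (Delta, 7, 1, 9, 1), (Delta, 9, 1, 15, 3), (Delta, 9, 1, 20, 2), (Delta, 9, 1, 6, 4), (Delta, 9, 1, 7, 1), (Delta, 9, 1, 9, 1), (Echo, 1, 9, 1, 9), (Orion, 20, 7, 20, 7), (Orion, 20, 7, 30, 2), (Orion, 30, 2, 20, 7), (Orion, 30, 2, 30, 2)}.
Filtering on tid > tid2 leaves {(Delta, 15, 3, 6, 4), (Delta, 15, 3, 7, 1), (Delta, 15, 3, 9, 1), (Delta, 20, 2, 15, 3), (Delta, 20, 2, 6, 4), (Delta, 20, 2, 7, 1), (Delta, 20, 2, 9, 1), (Delta, 7, 1, 6, 4), (Delta, 9, 1, 6, 4), (Delta, 9, 1, 7, 1), (Orion, 30, 2, 20, 7)}.
π_{tid, tid2} gives {(15, 6), (15, 7), (15, 9), (20, 15), (20, 6), (20, 7), (20, 9), (30, 20), (7, 6), (9, 6), (9, 7)}.

{(15, 6), (15, 7), (15, 9), (20, 15), (20, 6), (20, 7), (20, 9), (30, 20), (7, 6), (9, 6), (9, 7)}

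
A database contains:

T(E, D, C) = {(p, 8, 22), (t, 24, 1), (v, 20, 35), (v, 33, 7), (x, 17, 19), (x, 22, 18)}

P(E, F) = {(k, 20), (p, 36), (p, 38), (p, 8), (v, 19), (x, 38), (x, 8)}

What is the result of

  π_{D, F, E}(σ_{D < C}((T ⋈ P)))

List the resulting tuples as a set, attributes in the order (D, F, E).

{(17, 38, x), (17, 8, x), (20, 19, v), (8, 36, p), (8, 38, p), (8, 8, p)}

T ⋈ P (natural join on E): {(p, 8, 22, 36), (p, 8, 22, 38), (p, 8, 22, 8), (v, 20, 35, 19), (v, 33, 7, 19), (x, 17, 19, 38), (x, 17, 19, 8), (x, 22, 18, 38), (x, 22, 18, 8)}
Selection D < C: {(p, 8, 22, 36), (p, 8, 22, 38), (p, 8, 22, 8), (v, 20, 35, 19), (x, 17, 19, 38), (x, 17, 19, 8)}
π[D, F, E]: project onto (D, F, E) → {(17, 38, x), (17, 8, x), (20, 19, v), (8, 36, p), (8, 38, p), (8, 8, p)}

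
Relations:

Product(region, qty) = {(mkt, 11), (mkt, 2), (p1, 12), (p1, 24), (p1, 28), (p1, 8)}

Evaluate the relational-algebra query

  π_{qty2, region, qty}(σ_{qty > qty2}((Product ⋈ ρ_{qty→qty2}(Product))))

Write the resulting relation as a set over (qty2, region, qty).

{(12, p1, 24), (12, p1, 28), (2, mkt, 11), (24, p1, 28), (8, p1, 12), (8, p1, 24), (8, p1, 28)}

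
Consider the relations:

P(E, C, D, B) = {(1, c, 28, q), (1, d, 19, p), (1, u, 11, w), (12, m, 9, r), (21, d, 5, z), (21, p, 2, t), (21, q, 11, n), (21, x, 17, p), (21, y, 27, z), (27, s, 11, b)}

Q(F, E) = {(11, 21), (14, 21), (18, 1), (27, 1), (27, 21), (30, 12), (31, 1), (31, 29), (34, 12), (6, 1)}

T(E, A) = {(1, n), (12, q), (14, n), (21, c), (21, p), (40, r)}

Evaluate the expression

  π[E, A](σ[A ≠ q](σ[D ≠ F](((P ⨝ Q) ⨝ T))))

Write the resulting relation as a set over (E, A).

{(1, n), (21, c), (21, p)}

Joining P and Q on E yields {(1, c, 28, q, 18), (1, c, 28, q, 27), (1, c, 28, q, 31), (1, c, 28, q, 6), (1, d, 19, p, 18), (1, d, 19, p, 27), (1, d, 19, p, 31), (1, d, 19, p, 6), (1, u, 11, w, 18), (1, u, 11, w, 27), (1, u, 11, w, 31), (1, u, 11, w, 6), (12, m, 9, r, 30), (12, m, 9, r, 34), (21, d, 5, z, 11), (21, d, 5, z, 14), (21, d, 5, z, 27), (21, p, 2, t, 11), (21, p, 2, t, 14), (21, p, 2, t, 27), (21, q, 11, n, 11), (21, q, 11, n, 14), (21, q, 11, n, 27), (21, x, 17, p, 11), (21, x, 17, p, 14), (21, x, 17, p, 27), (21, y, 27, z, 11), (21, y, 27, z, 14), (21, y, 27, z, 27)}.
Joining (P ⨝ Q) and T on E yields {(1, c, 28, q, 18, n), (1, c, 28, q, 27, n), (1, c, 28, q, 31, n), (1, c, 28, q, 6, n), (1, d, 19, p, 18, n), (1, d, 19, p, 27, n), (1, d, 19, p, 31, n), (1, d, 19, p, 6, n), (1, u, 11, w, 18, n), (1, u, 11, w, 27, n), (1, u, 11, w, 31, n), (1, u, 11, w, 6, n), (12, m, 9, r, 30, q), (12, m, 9, r, 34, q), (21, d, 5, z, 11, c), (21, d, 5, z, 11, p), (21, d, 5, z, 14, c), (21, d, 5, z, 14, p), (21, d, 5, z, 27, c), (21, d, 5, z, 27, p), (21, p, 2, t, 11, c), (21, p, 2, t, 11, p), (21, p, 2, t, 14, c), (21, p, 2, t, 14, p), (21, p, 2, t, 27, c), (21, p, 2, t, 27, p), (21, q, 11, n, 11, c), (21, q, 11, n, 11, p), (21, q, 11, n, 14, c), (21, q, 11, n, 14, p), (21, q, 11, n, 27, c), (21, q, 11, n, 27, p), (21, x, 17, p, 11, c), (21, x, 17, p, 11, p), (21, x, 17, p, 14, c), (21, x, 17, p, 14, p), (21, x, 17, p, 27, c), (21, x, 17, p, 27, p), (21, y, 27, z, 11, c), (21, y, 27, z, 11, p), (21, y, 27, z, 14, c), (21, y, 27, z, 14, p), (21, y, 27, z, 27, c), (21, y, 27, z, 27, p)}.
Selection D ≠ F: {(1, c, 28, q, 18, n), (1, c, 28, q, 27, n), (1, c, 28, q, 31, n), (1, c, 28, q, 6, n), (1, d, 19, p, 18, n), (1, d, 19, p, 27, n), (1, d, 19, p, 31, n), (1, d, 19, p, 6, n), (1, u, 11, w, 18, n), (1, u, 11, w, 27, n), (1, u, 11, w, 31, n), (1, u, 11, w, 6, n), (12, m, 9, r, 30, q), (12, m, 9, r, 34, q), (21, d, 5, z, 11, c), (21, d, 5, z, 11, p), (21, d, 5, z, 14, c), (21, d, 5, z, 14, p), (21, d, 5, z, 27, c), (21, d, 5, z, 27, p), (21, p, 2, t, 11, c), (21, p, 2, t, 11, p), (21, p, 2, t, 14, c), (21, p, 2, t, 14, p), (21, p, 2, t, 27, c), (21, p, 2, t, 27, p), (21, q, 11, n, 14, c), (21, q, 11, n, 14, p), (21, q, 11, n, 27, c), (21, q, 11, n, 27, p), (21, x, 17, p, 11, c), (21, x, 17, p, 11, p), (21, x, 17, p, 14, c), (21, x, 17, p, 14, p), (21, x, 17, p, 27, c), (21, x, 17, p, 27, p), (21, y, 27, z, 11, c), (21, y, 27, z, 11, p), (21, y, 27, z, 14, c), (21, y, 27, z, 14, p)}
Selection A ≠ q: {(1, c, 28, q, 18, n), (1, c, 28, q, 27, n), (1, c, 28, q, 31, n), (1, c, 28, q, 6, n), (1, d, 19, p, 18, n), (1, d, 19, p, 27, n), (1, d, 19, p, 31, n), (1, d, 19, p, 6, n), (1, u, 11, w, 18, n), (1, u, 11, w, 27, n), (1, u, 11, w, 31, n), (1, u, 11, w, 6, n), (21, d, 5, z, 11, c), (21, d, 5, z, 11, p), (21, d, 5, z, 14, c), (21, d, 5, z, 14, p), (21, d, 5, z, 27, c), (21, d, 5, z, 27, p), (21, p, 2, t, 11, c), (21, p, 2, t, 11, p), (21, p, 2, t, 14, c), (21, p, 2, t, 14, p), (21, p, 2, t, 27, c), (21, p, 2, t, 27, p), (21, q, 11, n, 14, c), (21, q, 11, n, 14, p), (21, q, 11, n, 27, c), (21, q, 11, n, 27, p), (21, x, 17, p, 11, c), (21, x, 17, p, 11, p), (21, x, 17, p, 14, c), (21, x, 17, p, 14, p), (21, x, 17, p, 27, c), (21, x, 17, p, 27, p), (21, y, 27, z, 11, c), (21, y, 27, z, 11, p), (21, y, 27, z, 14, c), (21, y, 27, z, 14, p)}
π_{E, A} gives {(1, n), (21, c), (21, p)} (35 duplicate(s) eliminated).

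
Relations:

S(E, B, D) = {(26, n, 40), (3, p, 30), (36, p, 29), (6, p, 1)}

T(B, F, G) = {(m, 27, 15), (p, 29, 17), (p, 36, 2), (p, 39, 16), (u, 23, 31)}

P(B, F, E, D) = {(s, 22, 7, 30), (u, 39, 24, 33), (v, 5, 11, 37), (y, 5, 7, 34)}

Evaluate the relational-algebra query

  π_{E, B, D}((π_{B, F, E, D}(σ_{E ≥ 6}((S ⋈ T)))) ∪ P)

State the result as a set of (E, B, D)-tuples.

Natural join on B: {(3, p, 30, 29, 17), (3, p, 30, 36, 2), (3, p, 30, 39, 16), (36, p, 29, 29, 17), (36, p, 29, 36, 2), (36, p, 29, 39, 16), (6, p, 1, 29, 17), (6, p, 1, 36, 2), (6, p, 1, 39, 16)}
Apply σ_{E ≥ 6}; surviving tuples: {(36, p, 29, 29, 17), (36, p, 29, 36, 2), (36, p, 29, 39, 16), (6, p, 1, 29, 17), (6, p, 1, 36, 2), (6, p, 1, 39, 16)}
Keep only column(s) B, F, E, D: {(p, 29, 36, 29), (p, 29, 6, 1), (p, 36, 36, 29), (p, 36, 6, 1), (p, 39, 36, 29), (p, 39, 6, 1)}
Union: {(p, 29, 36, 29), (p, 29, 6, 1), (p, 36, 36, 29), (p, 36, 6, 1), (p, 39, 36, 29), (p, 39, 6, 1)} with {(s, 22, 7, 30), (u, 39, 24, 33), (v, 5, 11, 37), (y, 5, 7, 34)} → {(p, 29, 36, 29), (p, 29, 6, 1), (p, 36, 36, 29), (p, 36, 6, 1), (p, 39, 36, 29), (p, 39, 6, 1), (s, 22, 7, 30), (u, 39, 24, 33), (v, 5, 11, 37), (y, 5, 7, 34)}
Keep only column(s) E, B, D (4 duplicate(s) eliminated): {(11, v, 37), (24, u, 33), (36, p, 29), (6, p, 1), (7, s, 30), (7, y, 34)}

{(11, v, 37), (24, u, 33), (36, p, 29), (6, p, 1), (7, s, 30), (7, y, 34)}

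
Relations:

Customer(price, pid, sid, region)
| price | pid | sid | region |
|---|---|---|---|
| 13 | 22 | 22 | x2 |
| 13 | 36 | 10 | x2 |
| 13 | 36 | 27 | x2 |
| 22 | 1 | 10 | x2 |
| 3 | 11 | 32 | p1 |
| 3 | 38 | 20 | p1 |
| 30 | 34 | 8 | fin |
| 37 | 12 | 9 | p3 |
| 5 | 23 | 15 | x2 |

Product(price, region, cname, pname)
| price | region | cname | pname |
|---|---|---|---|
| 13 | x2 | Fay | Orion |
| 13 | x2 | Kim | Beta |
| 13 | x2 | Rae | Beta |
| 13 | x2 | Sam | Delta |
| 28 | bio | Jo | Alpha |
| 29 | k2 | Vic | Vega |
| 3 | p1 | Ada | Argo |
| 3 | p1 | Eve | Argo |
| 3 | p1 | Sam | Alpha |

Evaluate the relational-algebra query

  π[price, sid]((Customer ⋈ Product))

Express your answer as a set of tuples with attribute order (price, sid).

{(13, 10), (13, 22), (13, 27), (3, 20), (3, 32)}

Customer ⋈ Product (natural join on price, region): {(13, 22, 22, x2, Fay, Orion), (13, 22, 22, x2, Kim, Beta), (13, 22, 22, x2, Rae, Beta), (13, 22, 22, x2, Sam, Delta), (13, 36, 10, x2, Fay, Orion), (13, 36, 10, x2, Kim, Beta), (13, 36, 10, x2, Rae, Beta), (13, 36, 10, x2, Sam, Delta), (13, 36, 27, x2, Fay, Orion), (13, 36, 27, x2, Kim, Beta), (13, 36, 27, x2, Rae, Beta), (13, 36, 27, x2, Sam, Delta), (3, 11, 32, p1, Ada, Argo), (3, 11, 32, p1, Eve, Argo), (3, 11, 32, p1, Sam, Alpha), (3, 38, 20, p1, Ada, Argo), (3, 38, 20, p1, Eve, Argo), (3, 38, 20, p1, Sam, Alpha)}
Projecting to price, sid (13 duplicate(s) eliminated): {(13, 10), (13, 22), (13, 27), (3, 20), (3, 32)}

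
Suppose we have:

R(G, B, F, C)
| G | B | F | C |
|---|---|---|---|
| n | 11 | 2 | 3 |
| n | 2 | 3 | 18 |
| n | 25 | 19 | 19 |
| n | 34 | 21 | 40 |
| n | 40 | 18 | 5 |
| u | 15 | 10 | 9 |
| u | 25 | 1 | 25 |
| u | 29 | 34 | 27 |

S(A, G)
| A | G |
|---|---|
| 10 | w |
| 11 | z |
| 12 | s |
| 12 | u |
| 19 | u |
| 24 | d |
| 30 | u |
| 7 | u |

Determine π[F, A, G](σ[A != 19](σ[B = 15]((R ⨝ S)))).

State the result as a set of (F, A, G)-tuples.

R ⋈ S (natural join on G): {(u, 15, 10, 9, 12), (u, 15, 10, 9, 19), (u, 15, 10, 9, 30), (u, 15, 10, 9, 7), (u, 25, 1, 25, 12), (u, 25, 1, 25, 19), (u, 25, 1, 25, 30), (u, 25, 1, 25, 7), (u, 29, 34, 27, 12), (u, 29, 34, 27, 19), (u, 29, 34, 27, 30), (u, 29, 34, 27, 7)}
Selection B = 15: {(u, 15, 10, 9, 12), (u, 15, 10, 9, 19), (u, 15, 10, 9, 30), (u, 15, 10, 9, 7)}
Selection A != 19: {(u, 15, 10, 9, 12), (u, 15, 10, 9, 30), (u, 15, 10, 9, 7)}
π[F, A, G]: project onto (F, A, G) → {(10, 12, u), (10, 30, u), (10, 7, u)}

{(10, 12, u), (10, 30, u), (10, 7, u)}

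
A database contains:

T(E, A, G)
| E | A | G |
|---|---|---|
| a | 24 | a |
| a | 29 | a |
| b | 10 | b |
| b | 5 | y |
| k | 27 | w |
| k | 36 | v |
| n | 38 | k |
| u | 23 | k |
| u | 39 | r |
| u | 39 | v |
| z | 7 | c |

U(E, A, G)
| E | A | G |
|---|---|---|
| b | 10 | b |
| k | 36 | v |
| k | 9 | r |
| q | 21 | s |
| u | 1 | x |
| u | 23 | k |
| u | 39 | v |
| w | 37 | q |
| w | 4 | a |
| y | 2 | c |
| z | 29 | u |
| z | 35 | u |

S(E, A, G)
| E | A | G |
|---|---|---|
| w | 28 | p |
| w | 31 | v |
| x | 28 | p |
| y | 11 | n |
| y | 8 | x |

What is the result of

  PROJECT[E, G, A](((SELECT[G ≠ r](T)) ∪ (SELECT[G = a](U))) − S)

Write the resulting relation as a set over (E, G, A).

Apply σ_{G ≠ r}; surviving tuples: {(a, 24, a), (a, 29, a), (b, 10, b), (b, 5, y), (k, 27, w), (k, 36, v), (n, 38, k), (u, 23, k), (u, 39, v), (z, 7, c)}
Apply σ_{G = a}; surviving tuples: {(w, 4, a)}
Set union of the two operands is {(a, 24, a), (a, 29, a), (b, 10, b), (b, 5, y), (k, 27, w), (k, 36, v), (n, 38, k), (u, 23, k), (u, 39, v), (w, 4, a), (z, 7, c)}.
Set difference of the two operands is {(a, 24, a), (a, 29, a), (b, 10, b), (b, 5, y), (k, 27, w), (k, 36, v), (n, 38, k), (u, 23, k), (u, 39, v), (w, 4, a), (z, 7, c)}.
Keep only column(s) E, G, A: {(a, a, 24), (a, a, 29), (b, b, 10), (b, y, 5), (k, v, 36), (k, w, 27), (n, k, 38), (u, k, 23), (u, v, 39), (w, a, 4), (z, c, 7)}

{(a, a, 24), (a, a, 29), (b, b, 10), (b, y, 5), (k, v, 36), (k, w, 27), (n, k, 38), (u, k, 23), (u, v, 39), (w, a, 4), (z, c, 7)}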